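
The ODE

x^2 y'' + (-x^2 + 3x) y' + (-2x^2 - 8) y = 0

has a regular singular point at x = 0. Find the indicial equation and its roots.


Divide by x^2 to reach normal form y'' + P_1(x) y' + P_2(x) y = 0 with P_1(x) = -1 + 3/x and P_2(x) = -2 - 8/x^2.
x = 0 is a singular point because the y'-coefficient -1 + 3/x has a pole at x = 0 and the y-coefficient -2 - 8/x^2 has a pole at x = 0.
It is a regular singular point because x P_1(x) = p(x) = 3 - x and x^2 P_2(x) = q(x) = -2x^2 - 8 are polynomials, hence analytic at x = 0.
p(0) = 3,  q(0) = -8.
Indicial equation: r(r-1) + p(0) r + q(0) = 0, i.e. r^2 + (p(0) - 1) r + q(0) = 0, i.e. r^2 + 2 r - 8 = 0.
Discriminant: (2)^2 - 4(-8) = 36, so r = (-2 ± 6)/2.
Solving: r_1 = 2, r_2 = -4.

indicial: r^2 + 2 r - 8 = 0; roots r_1 = 2, r_2 = -4


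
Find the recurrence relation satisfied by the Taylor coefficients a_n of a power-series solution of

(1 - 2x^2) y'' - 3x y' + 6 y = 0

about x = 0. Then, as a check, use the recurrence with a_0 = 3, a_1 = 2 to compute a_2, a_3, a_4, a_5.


Substitute y = sum_n a_n x^n.
(1 - 2 x^2) y'' contributes (n+2)(n+1) a_{n+2} - 2 n(n-1) a_n at x^n.
-3 x y'(x) contributes -3 n a_n at x^n.
6 y(x) contributes 6 a_n at x^n.
Matching x^n: (n+2)(n+1) a_{n+2} + (-2 n(n-1) - 3 n + 6) a_n = 0.
Thus a_{n+2} = (2 n(n-1) + 3 n - 6) / ((n+1)(n+2)) * a_n.

Check with a_0 = 3, a_1 = 2 (apply the recurrence for n = 0, 1, 2, 3): a_0 = 3, a_1 = 2, a_2 = -9, a_3 = -1, a_4 = -3, a_5 = -3/4.

a_(n+2) = (2 n(n-1) + 3 n - 6) / ((n+1)(n+2)) * a_n; check: a_0 = 3, a_1 = 2, a_2 = -9, a_3 = -1, a_4 = -3, a_5 = -3/4


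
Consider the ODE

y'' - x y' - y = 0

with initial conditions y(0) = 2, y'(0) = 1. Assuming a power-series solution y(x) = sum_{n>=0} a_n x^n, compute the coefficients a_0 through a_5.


Ansatz: y(x) = sum_{n>=0} a_n x^n, so y'(x) = sum_{n>=1} n a_n x^(n-1) and y''(x) = sum_{n>=2} n(n-1) a_n x^(n-2).
Substitute into P(x) y'' + Q(x) y' + R(x) y = 0 with P(x) = 1, Q(x) = -x, R(x) = -1, and match powers of x.
Initial conditions: a_0 = 2, a_1 = 1.
Setting the coefficient of each power of x to zero and solving order by order (substituting the coefficients already found):
  x^0: 2 a_2 - a_0 = 0  ->  2 a_2 = a_0 = 2  ->  a_2 = 1
  x^1: 6 a_3 - 2 a_1 = 0  ->  6 a_3 = 2 a_1 = 2  ->  a_3 = 1/3
  x^2: 12 a_4 - 3 a_2 = 0  ->  12 a_4 = 3 a_2 = 3  ->  a_4 = 1/4
  x^3: 20 a_5 - 4 a_3 = 0  ->  20 a_5 = 4 a_3 = 4/3  ->  a_5 = 1/15
Truncated series: y(x) = 2 + x + x^2 + (1/3) x^3 + (1/4) x^4 + (1/15) x^5 + O(x^6).

a_0 = 2; a_1 = 1; a_2 = 1; a_3 = 1/3; a_4 = 1/4; a_5 = 1/15


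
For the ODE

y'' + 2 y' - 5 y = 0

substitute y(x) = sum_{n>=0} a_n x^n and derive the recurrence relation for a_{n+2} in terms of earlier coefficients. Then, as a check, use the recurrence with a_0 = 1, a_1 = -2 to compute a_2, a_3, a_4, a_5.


Substitute y = sum_n a_n x^n.
y''(x) has coefficient (n+2)(n+1) a_{n+2} at x^n;
2 y'(x) has coefficient 2 (n+1) a_{n+1} at x^n;
-5 y(x) has coefficient -5 a_n at x^n.
Matching x^n: (n+2)(n+1) a_{n+2} + 2 (n+1) a_{n+1} - 5 a_n = 0.
Thus a_{n+2} = [-2 (n+1) a_{n+1} + 5 a_n] / ((n+1)(n+2)).

Check with a_0 = 1, a_1 = -2 (apply the recurrence for n = 0, 1, 2, 3): a_0 = 1, a_1 = -2, a_2 = 9/2, a_3 = -14/3, a_4 = 101/24, a_5 = -57/20.

a_(n+2) = [-2 (n+1) a_(n+1) + 5 a_n] / ((n+1)(n+2)); check: a_0 = 1, a_1 = -2, a_2 = 9/2, a_3 = -14/3, a_4 = 101/24, a_5 = -57/20


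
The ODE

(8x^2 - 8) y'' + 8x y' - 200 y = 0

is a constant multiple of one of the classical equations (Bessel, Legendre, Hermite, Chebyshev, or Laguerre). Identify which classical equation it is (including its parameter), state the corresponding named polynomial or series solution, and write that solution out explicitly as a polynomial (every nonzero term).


All three coefficients share the factor -8; dividing through by -8 gives  (1 - x^2) y'' - x y' + 25 y = 0.
This matches the Chebyshev equation (1 - x^2) y'' - x y' + n^2 y = 0 (note the -x y' term, not -2x y') with n^2 = 25, so n = 5; the polynomial solution is T_5(x).
With y = sum_k a_k x^k, matching x^k gives (k+2)(k+1) a_{k+2} = (k^2 - n^2) a_k = (k - 5)(k + 5) a_k. The right side vanishes at k = 5, so the series with the parity of 5 terminates at degree 5.
Standard normalization: leading coefficient of T_n is 2^(n-1), so a_5 = 2^4 = 16. Work downward with a_k = (k+1)(k+2) a_{k+2} / ((k - 5)(k + 5)):
  a_3 = (4)(5)(16) / ((3 - 5)(3 + 5)) = 320/(-16) = -20
  a_1 = (2)(3)(-20) / ((1 - 5)(1 + 5)) = -120/(-24) = 5
Hence T_5(x) = 16 x^5 - 20 x^3 + 5 x.

T_5(x); series = 16 x^5 - 20 x^3 + 5 x


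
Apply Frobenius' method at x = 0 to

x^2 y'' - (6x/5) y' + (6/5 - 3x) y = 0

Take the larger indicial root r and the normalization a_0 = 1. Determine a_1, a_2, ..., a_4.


Write in Frobenius form y'' + (p(x)/x) y' + (q(x)/x^2) y = 0:
  p(x) = -6/5,  q(x) = 6/5 - 3x.
Indicial equation: r(r-1) + (-6/5) r + (6/5) = 0 -> roots r_1 = 6/5, r_2 = 1.
Take r = r_1 = 6/5. Let y(x) = x^r sum_{n>=0} a_n x^n with a_0 = 1.
Substitute y = x^r sum a_n x^n and match x^{r+n}. The recurrence is
  D(n) a_n - 3 a_{n-1} = 0,  where D(n) = (r+n)(r+n-1) + (-6/5)(r+n) + (6/5).
  a_n = 3 / D(n) * a_{n-1}.
Since the indicial polynomial factors as (r - r_1)(r - r_2), D(n) = (r_1 + n - r_1)(r_1 + n - r_2) = n(n + 1/5).
Evaluating step by step (a_0 = 1):
  n = 1: D(1) = 1(1 + 1/5) = 6/5; numerator = 3(1) = 3; a_1 = (3)/(6/5) = 5/2
  n = 2: D(2) = 2(2 + 1/5) = 22/5; numerator = 3(5/2) = 15/2; a_2 = (15/2)/(22/5) = 75/44
  n = 3: D(3) = 3(3 + 1/5) = 48/5; numerator = 3(75/44) = 225/44; a_3 = (225/44)/(48/5) = 375/704
  n = 4: D(4) = 4(4 + 1/5) = 84/5; numerator = 3(375/704) = 1125/704; a_4 = (1125/704)/(84/5) = 1875/19712

r = 6/5; a_0 = 1; a_1 = 5/2; a_2 = 75/44; a_3 = 375/704; a_4 = 1875/19712


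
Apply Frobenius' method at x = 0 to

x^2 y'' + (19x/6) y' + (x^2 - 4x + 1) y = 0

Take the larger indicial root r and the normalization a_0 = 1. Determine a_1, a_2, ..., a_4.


Write in Frobenius form y'' + (p(x)/x) y' + (q(x)/x^2) y = 0:
  p(x) = 19/6,  q(x) = x^2 - 4x + 1.
Indicial equation: r(r-1) + (19/6) r + (1) = 0 -> roots r_1 = -2/3, r_2 = -3/2.
Take r = r_1 = -2/3. Let y(x) = x^r sum_{n>=0} a_n x^n with a_0 = 1.
Substitute y = x^r sum a_n x^n and match x^{r+n}. The recurrence is
  D(n) a_n - 4 a_{n-1} + 1 a_{n-2} = 0,  where D(n) = (r+n)(r+n-1) + (19/6)(r+n) + (1).
  a_n = [4 a_{n-1} - 1 a_{n-2}] / D(n).
Since the indicial polynomial factors as (r - r_1)(r - r_2), D(n) = (r_1 + n - r_1)(r_1 + n - r_2) = n(n + 5/6).
Evaluating step by step (a_0 = 1):
  n = 1: D(1) = 1(1 + 5/6) = 11/6; numerator = 4(1) = 4; a_1 = (4)/(11/6) = 24/11
  n = 2: D(2) = 2(2 + 5/6) = 17/3; numerator = 4(24/11) - 1(1) = 85/11; a_2 = (85/11)/(17/3) = 15/11
  n = 3: D(3) = 3(3 + 5/6) = 23/2; numerator = 4(15/11) - 1(24/11) = 36/11; a_3 = (36/11)/(23/2) = 72/253
  n = 4: D(4) = 4(4 + 5/6) = 58/3; numerator = 4(72/253) - 1(15/11) = -57/253; a_4 = (-57/253)/(58/3) = -171/14674

r = -2/3; a_0 = 1; a_1 = 24/11; a_2 = 15/11; a_3 = 72/253; a_4 = -171/14674


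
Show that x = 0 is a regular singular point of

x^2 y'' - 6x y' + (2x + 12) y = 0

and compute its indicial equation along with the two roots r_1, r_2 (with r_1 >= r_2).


Divide by x^2 to reach normal form y'' + P_1(x) y' + P_2(x) y = 0 with P_1(x) = -6/x and P_2(x) = 2/x + 12/x^2.
x = 0 is a singular point because the y'-coefficient -6/x has a pole at x = 0 and the y-coefficient 2/x + 12/x^2 has a pole at x = 0.
It is a regular singular point because x P_1(x) = p(x) = -6 and x^2 P_2(x) = q(x) = 2x + 12 are polynomials, hence analytic at x = 0.
p(0) = -6,  q(0) = 12.
Indicial equation: r(r-1) + p(0) r + q(0) = 0, i.e. r^2 + (p(0) - 1) r + q(0) = 0, i.e. r^2 - 7 r + 12 = 0.
Discriminant: (-7)^2 - 4(12) = 1, so r = (7 ± 1)/2.
Solving: r_1 = 4, r_2 = 3.

indicial: r^2 - 7 r + 12 = 0; roots r_1 = 4, r_2 = 3


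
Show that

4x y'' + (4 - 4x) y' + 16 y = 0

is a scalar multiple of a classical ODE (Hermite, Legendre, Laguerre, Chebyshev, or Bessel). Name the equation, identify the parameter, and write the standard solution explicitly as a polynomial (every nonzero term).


All three coefficients share the factor 4; dividing through by 4 gives  x y'' + (1 - x) y' + 4 y = 0.
This matches the Laguerre equation x y'' + (1 - x) y' + n y = 0 with n = 4; the polynomial solution is L_4(x).
With y = sum_k a_k x^k, matching x^k gives (k+1)k a_{k+1} + (k+1) a_{k+1} - k a_k + n a_k = 0, i.e. (k+1)^2 a_{k+1} = (k - n) a_k = (k - 4) a_k. The right side vanishes at k = 4, so the series terminates at degree 4.
Standard normalization L_n(0) = 1 gives a_0 = 1. Work upward with a_{k+1} = (k - 4) a_k / (k+1)^2:
  a_1 = (0 - 4)(1) / 1^2 = -4/1 = -4
  a_2 = (1 - 4)(-4) / 2^2 = 12/4 = 3
  a_3 = (2 - 4)(3) / 3^2 = -6/9 = -2/3
  a_4 = (3 - 4)(-2/3) / 4^2 = (2/3)/16 = 1/24
Hence L_4(x) = x^4/24 - 2 x^3/3 + 3 x^2 - 4 x + 1.

L_4(x); series = x^4/24 - 2 x^3/3 + 3 x^2 - 4 x + 1


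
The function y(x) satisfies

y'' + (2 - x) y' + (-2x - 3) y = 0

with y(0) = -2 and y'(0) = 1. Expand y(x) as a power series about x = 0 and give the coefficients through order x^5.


Ansatz: y(x) = sum_{n>=0} a_n x^n, so y'(x) = sum_{n>=1} n a_n x^(n-1) and y''(x) = sum_{n>=2} n(n-1) a_n x^(n-2).
Substitute into P(x) y'' + Q(x) y' + R(x) y = 0 with P(x) = 1, Q(x) = 2 - x, R(x) = -2x - 3, and match powers of x.
Initial conditions: a_0 = -2, a_1 = 1.
Setting the coefficient of each power of x to zero and solving order by order (substituting the coefficients already found):
  x^0: 2 a_2 + 2 a_1 - 3 a_0 = 0  ->  2 a_2 = -2 a_1 + 3 a_0 = -8  ->  a_2 = -4
  x^1: 6 a_3 + 4 a_2 - 4 a_1 - 2 a_0 = 0  ->  6 a_3 = -4 a_2 + 4 a_1 + 2 a_0 = 16  ->  a_3 = 8/3
  x^2: 12 a_4 + 6 a_3 - 5 a_2 - 2 a_1 = 0  ->  12 a_4 = -6 a_3 + 5 a_2 + 2 a_1 = -34  ->  a_4 = -17/6
  x^3: 20 a_5 + 8 a_4 - 6 a_3 - 2 a_2 = 0  ->  20 a_5 = -8 a_4 + 6 a_3 + 2 a_2 = 92/3  ->  a_5 = 23/15
Truncated series: y(x) = -2 + x - 4 x^2 + (8/3) x^3 - (17/6) x^4 + (23/15) x^5 + O(x^6).

a_0 = -2; a_1 = 1; a_2 = -4; a_3 = 8/3; a_4 = -17/6; a_5 = 23/15


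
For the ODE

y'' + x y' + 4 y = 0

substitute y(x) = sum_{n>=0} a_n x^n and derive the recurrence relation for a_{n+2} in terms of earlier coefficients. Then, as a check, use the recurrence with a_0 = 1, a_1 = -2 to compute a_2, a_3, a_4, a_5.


Substitute y = sum_n a_n x^n.
y''(x) has coefficient (n+2)(n+1) a_{n+2} at x^n;
x y'(x) has coefficient n a_n at x^n (shift);
4 y(x) has coefficient 4 a_n at x^n.
Matching x^n: (n+2)(n+1) a_{n+2} + (n + 4) a_n = 0.
Thus a_{n+2} = (-n - 4) / ((n+1)(n+2)) * a_n.

Check with a_0 = 1, a_1 = -2 (apply the recurrence for n = 0, 1, 2, 3): a_0 = 1, a_1 = -2, a_2 = -2, a_3 = 5/3, a_4 = 1, a_5 = -7/12.

a_(n+2) = (-n - 4) / ((n+1)(n+2)) * a_n; check: a_0 = 1, a_1 = -2, a_2 = -2, a_3 = 5/3, a_4 = 1, a_5 = -7/12


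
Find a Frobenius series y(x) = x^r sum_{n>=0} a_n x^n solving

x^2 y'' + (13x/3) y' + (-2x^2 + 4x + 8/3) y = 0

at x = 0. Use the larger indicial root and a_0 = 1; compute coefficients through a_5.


Write in Frobenius form y'' + (p(x)/x) y' + (q(x)/x^2) y = 0:
  p(x) = 13/3,  q(x) = -2x^2 + 4x + 8/3.
Indicial equation: r(r-1) + (13/3) r + (8/3) = 0 -> roots r_1 = -4/3, r_2 = -2.
Take r = r_1 = -4/3. Let y(x) = x^r sum_{n>=0} a_n x^n with a_0 = 1.
Substitute y = x^r sum a_n x^n and match x^{r+n}. The recurrence is
  D(n) a_n + 4 a_{n-1} - 2 a_{n-2} = 0,  where D(n) = (r+n)(r+n-1) + (13/3)(r+n) + (8/3).
  a_n = [-4 a_{n-1} + 2 a_{n-2}] / D(n).
Since the indicial polynomial factors as (r - r_1)(r - r_2), D(n) = (r_1 + n - r_1)(r_1 + n - r_2) = n(n + 2/3).
Evaluating step by step (a_0 = 1):
  n = 1: D(1) = 1(1 + 2/3) = 5/3; numerator = -4(1) = -4; a_1 = (-4)/(5/3) = -12/5
  n = 2: D(2) = 2(2 + 2/3) = 16/3; numerator = -4(-12/5) + 2(1) = 58/5; a_2 = (58/5)/(16/3) = 87/40
  n = 3: D(3) = 3(3 + 2/3) = 11; numerator = -4(87/40) + 2(-12/5) = -27/2; a_3 = (-27/2)/(11) = -27/22
  n = 4: D(4) = 4(4 + 2/3) = 56/3; numerator = -4(-27/22) + 2(87/40) = 2037/220; a_4 = (2037/220)/(56/3) = 873/1760
  n = 5: D(5) = 5(5 + 2/3) = 85/3; numerator = -4(873/1760) + 2(-27/22) = -1953/440; a_5 = (-1953/440)/(85/3) = -5859/37400

r = -4/3; a_0 = 1; a_1 = -12/5; a_2 = 87/40; a_3 = -27/22; a_4 = 873/1760; a_5 = -5859/37400


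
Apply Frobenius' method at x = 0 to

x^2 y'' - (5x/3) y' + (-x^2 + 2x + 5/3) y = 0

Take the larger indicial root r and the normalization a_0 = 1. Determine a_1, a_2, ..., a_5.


Write in Frobenius form y'' + (p(x)/x) y' + (q(x)/x^2) y = 0:
  p(x) = -5/3,  q(x) = -x^2 + 2x + 5/3.
Indicial equation: r(r-1) + (-5/3) r + (5/3) = 0 -> roots r_1 = 5/3, r_2 = 1.
Take r = r_1 = 5/3. Let y(x) = x^r sum_{n>=0} a_n x^n with a_0 = 1.
Substitute y = x^r sum a_n x^n and match x^{r+n}. The recurrence is
  D(n) a_n + 2 a_{n-1} - 1 a_{n-2} = 0,  where D(n) = (r+n)(r+n-1) + (-5/3)(r+n) + (5/3).
  a_n = [-2 a_{n-1} + 1 a_{n-2}] / D(n).
Since the indicial polynomial factors as (r - r_1)(r - r_2), D(n) = (r_1 + n - r_1)(r_1 + n - r_2) = n(n + 2/3).
Evaluating step by step (a_0 = 1):
  n = 1: D(1) = 1(1 + 2/3) = 5/3; numerator = -2(1) = -2; a_1 = (-2)/(5/3) = -6/5
  n = 2: D(2) = 2(2 + 2/3) = 16/3; numerator = -2(-6/5) + 1(1) = 17/5; a_2 = (17/5)/(16/3) = 51/80
  n = 3: D(3) = 3(3 + 2/3) = 11; numerator = -2(51/80) + 1(-6/5) = -99/40; a_3 = (-99/40)/(11) = -9/40
  n = 4: D(4) = 4(4 + 2/3) = 56/3; numerator = -2(-9/40) + 1(51/80) = 87/80; a_4 = (87/80)/(56/3) = 261/4480
  n = 5: D(5) = 5(5 + 2/3) = 85/3; numerator = -2(261/4480) + 1(-9/40) = -153/448; a_5 = (-153/448)/(85/3) = -27/2240

r = 5/3; a_0 = 1; a_1 = -6/5; a_2 = 51/80; a_3 = -9/40; a_4 = 261/4480; a_5 = -27/2240


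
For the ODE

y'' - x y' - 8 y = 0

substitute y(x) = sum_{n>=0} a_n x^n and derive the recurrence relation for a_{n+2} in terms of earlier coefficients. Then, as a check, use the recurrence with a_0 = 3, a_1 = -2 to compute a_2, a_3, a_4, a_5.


Substitute y = sum_n a_n x^n.
y''(x) has coefficient (n+2)(n+1) a_{n+2} at x^n;
-x y'(x) has coefficient -n a_n at x^n (shift);
-8 y(x) has coefficient -8 a_n at x^n.
Matching x^n: (n+2)(n+1) a_{n+2} + (-n - 8) a_n = 0.
Thus a_{n+2} = (n + 8) / ((n+1)(n+2)) * a_n.

Check with a_0 = 3, a_1 = -2 (apply the recurrence for n = 0, 1, 2, 3): a_0 = 3, a_1 = -2, a_2 = 12, a_3 = -3, a_4 = 10, a_5 = -33/20.

a_(n+2) = (n + 8) / ((n+1)(n+2)) * a_n; check: a_0 = 3, a_1 = -2, a_2 = 12, a_3 = -3, a_4 = 10, a_5 = -33/20


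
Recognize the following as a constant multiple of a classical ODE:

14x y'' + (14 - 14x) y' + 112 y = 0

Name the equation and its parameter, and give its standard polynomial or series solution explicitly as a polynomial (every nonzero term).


All three coefficients share the factor 14; dividing through by 14 gives  x y'' + (1 - x) y' + 8 y = 0.
This matches the Laguerre equation x y'' + (1 - x) y' + n y = 0 with n = 8; the polynomial solution is L_8(x).
With y = sum_k a_k x^k, matching x^k gives (k+1)k a_{k+1} + (k+1) a_{k+1} - k a_k + n a_k = 0, i.e. (k+1)^2 a_{k+1} = (k - n) a_k = (k - 8) a_k. The right side vanishes at k = 8, so the series terminates at degree 8.
Standard normalization L_n(0) = 1 gives a_0 = 1. Work upward with a_{k+1} = (k - 8) a_k / (k+1)^2:
  a_1 = (0 - 8)(1) / 1^2 = -8/1 = -8
  a_2 = (1 - 8)(-8) / 2^2 = 56/4 = 14
  a_3 = (2 - 8)(14) / 3^2 = -84/9 = -28/3
  a_4 = (3 - 8)(-28/3) / 4^2 = (140/3)/16 = 35/12
  a_5 = (4 - 8)(35/12) / 5^2 = (-35/3)/25 = -7/15
  a_6 = (5 - 8)(-7/15) / 6^2 = (7/5)/36 = 7/180
  a_7 = (6 - 8)(7/180) / 7^2 = (-7/90)/49 = -1/630
  a_8 = (7 - 8)(-1/630) / 8^2 = (1/630)/64 = 1/40320
Hence L_8(x) = x^8/40320 - x^7/630 + 7 x^6/180 - 7 x^5/15 + 35 x^4/12 - 28 x^3/3 + 14 x^2 - 8 x + 1.

L_8(x); series = x^8/40320 - x^7/630 + 7 x^6/180 - 7 x^5/15 + 35 x^4/12 - 28 x^3/3 + 14 x^2 - 8 x + 1


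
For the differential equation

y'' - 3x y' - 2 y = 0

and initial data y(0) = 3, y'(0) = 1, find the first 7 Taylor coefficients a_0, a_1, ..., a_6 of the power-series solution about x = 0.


Ansatz: y(x) = sum_{n>=0} a_n x^n, so y'(x) = sum_{n>=1} n a_n x^(n-1) and y''(x) = sum_{n>=2} n(n-1) a_n x^(n-2).
Substitute into P(x) y'' + Q(x) y' + R(x) y = 0 with P(x) = 1, Q(x) = -3x, R(x) = -2, and match powers of x.
Initial conditions: a_0 = 3, a_1 = 1.
Setting the coefficient of each power of x to zero and solving order by order (substituting the coefficients already found):
  x^0: 2 a_2 - 2 a_0 = 0  ->  2 a_2 = 2 a_0 = 6  ->  a_2 = 3
  x^1: 6 a_3 - 5 a_1 = 0  ->  6 a_3 = 5 a_1 = 5  ->  a_3 = 5/6
  x^2: 12 a_4 - 8 a_2 = 0  ->  12 a_4 = 8 a_2 = 24  ->  a_4 = 2
  x^3: 20 a_5 - 11 a_3 = 0  ->  20 a_5 = 11 a_3 = 55/6  ->  a_5 = 11/24
  x^4: 30 a_6 - 14 a_4 = 0  ->  30 a_6 = 14 a_4 = 28  ->  a_6 = 14/15
Truncated series: y(x) = 3 + x + 3 x^2 + (5/6) x^3 + 2 x^4 + (11/24) x^5 + (14/15) x^6 + O(x^7).

a_0 = 3; a_1 = 1; a_2 = 3; a_3 = 5/6; a_4 = 2; a_5 = 11/24; a_6 = 14/15


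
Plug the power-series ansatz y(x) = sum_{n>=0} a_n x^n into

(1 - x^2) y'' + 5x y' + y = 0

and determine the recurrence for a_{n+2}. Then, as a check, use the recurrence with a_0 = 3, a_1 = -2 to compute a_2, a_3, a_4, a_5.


Substitute y = sum_n a_n x^n.
(1 - 1 x^2) y'' contributes (n+2)(n+1) a_{n+2} - n(n-1) a_n at x^n.
5 x y'(x) contributes 5 n a_n at x^n.
y(x) contributes 1 a_n at x^n.
Matching x^n: (n+2)(n+1) a_{n+2} + (-n(n-1) + 5 n + 1) a_n = 0.
Thus a_{n+2} = (n(n-1) - 5 n - 1) / ((n+1)(n+2)) * a_n.

Check with a_0 = 3, a_1 = -2 (apply the recurrence for n = 0, 1, 2, 3): a_0 = 3, a_1 = -2, a_2 = -3/2, a_3 = 2, a_4 = 9/8, a_5 = -1.

a_(n+2) = (n(n-1) - 5 n - 1) / ((n+1)(n+2)) * a_n; check: a_0 = 3, a_1 = -2, a_2 = -3/2, a_3 = 2, a_4 = 9/8, a_5 = -1


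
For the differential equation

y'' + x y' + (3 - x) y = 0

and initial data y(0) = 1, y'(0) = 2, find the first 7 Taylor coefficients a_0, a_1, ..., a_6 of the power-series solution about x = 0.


Ansatz: y(x) = sum_{n>=0} a_n x^n, so y'(x) = sum_{n>=1} n a_n x^(n-1) and y''(x) = sum_{n>=2} n(n-1) a_n x^(n-2).
Substitute into P(x) y'' + Q(x) y' + R(x) y = 0 with P(x) = 1, Q(x) = x, R(x) = 3 - x, and match powers of x.
Initial conditions: a_0 = 1, a_1 = 2.
Setting the coefficient of each power of x to zero and solving order by order (substituting the coefficients already found):
  x^0: 2 a_2 + 3 a_0 = 0  ->  2 a_2 = -3 a_0 = -3  ->  a_2 = -3/2
  x^1: 6 a_3 + 4 a_1 - a_0 = 0  ->  6 a_3 = -4 a_1 + a_0 = -7  ->  a_3 = -7/6
  x^2: 12 a_4 + 5 a_2 - a_1 = 0  ->  12 a_4 = -5 a_2 + a_1 = 19/2  ->  a_4 = 19/24
  x^3: 20 a_5 + 6 a_3 - a_2 = 0  ->  20 a_5 = -6 a_3 + a_2 = 11/2  ->  a_5 = 11/40
  x^4: 30 a_6 + 7 a_4 - a_3 = 0  ->  30 a_6 = -7 a_4 + a_3 = -161/24  ->  a_6 = -161/720
Truncated series: y(x) = 1 + 2 x - (3/2) x^2 - (7/6) x^3 + (19/24) x^4 + (11/40) x^5 - (161/720) x^6 + O(x^7).

a_0 = 1; a_1 = 2; a_2 = -3/2; a_3 = -7/6; a_4 = 19/24; a_5 = 11/40; a_6 = -161/720


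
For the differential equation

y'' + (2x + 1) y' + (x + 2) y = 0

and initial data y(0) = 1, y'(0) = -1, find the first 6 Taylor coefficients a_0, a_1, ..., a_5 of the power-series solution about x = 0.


Ansatz: y(x) = sum_{n>=0} a_n x^n, so y'(x) = sum_{n>=1} n a_n x^(n-1) and y''(x) = sum_{n>=2} n(n-1) a_n x^(n-2).
Substitute into P(x) y'' + Q(x) y' + R(x) y = 0 with P(x) = 1, Q(x) = 2x + 1, R(x) = x + 2, and match powers of x.
Initial conditions: a_0 = 1, a_1 = -1.
Setting the coefficient of each power of x to zero and solving order by order (substituting the coefficients already found):
  x^0: 2 a_2 + a_1 + 2 a_0 = 0  ->  2 a_2 = -a_1 - 2 a_0 = -1  ->  a_2 = -1/2
  x^1: 6 a_3 + 2 a_2 + 4 a_1 + a_0 = 0  ->  6 a_3 = -2 a_2 - 4 a_1 - a_0 = 4  ->  a_3 = 2/3
  x^2: 12 a_4 + 3 a_3 + 6 a_2 + a_1 = 0  ->  12 a_4 = -3 a_3 - 6 a_2 - a_1 = 2  ->  a_4 = 1/6
  x^3: 20 a_5 + 4 a_4 + 8 a_3 + a_2 = 0  ->  20 a_5 = -4 a_4 - 8 a_3 - a_2 = -11/2  ->  a_5 = -11/40
Truncated series: y(x) = 1 - x - (1/2) x^2 + (2/3) x^3 + (1/6) x^4 - (11/40) x^5 + O(x^6).

a_0 = 1; a_1 = -1; a_2 = -1/2; a_3 = 2/3; a_4 = 1/6; a_5 = -11/40


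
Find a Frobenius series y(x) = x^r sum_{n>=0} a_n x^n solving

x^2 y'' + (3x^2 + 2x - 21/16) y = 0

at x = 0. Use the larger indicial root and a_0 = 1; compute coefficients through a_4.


Write in Frobenius form y'' + (p(x)/x) y' + (q(x)/x^2) y = 0:
  p(x) = 0,  q(x) = 3x^2 + 2x - 21/16.
Indicial equation: r(r-1) + (0) r + (-21/16) = 0 -> roots r_1 = 7/4, r_2 = -3/4.
Take r = r_1 = 7/4. Let y(x) = x^r sum_{n>=0} a_n x^n with a_0 = 1.
Substitute y = x^r sum a_n x^n and match x^{r+n}. The recurrence is
  D(n) a_n + 2 a_{n-1} + 3 a_{n-2} = 0,  where D(n) = (r+n)(r+n-1) + (0)(r+n) + (-21/16).
  a_n = [-2 a_{n-1} - 3 a_{n-2}] / D(n).
Since the indicial polynomial factors as (r - r_1)(r - r_2), D(n) = (r_1 + n - r_1)(r_1 + n - r_2) = n(n + 5/2).
Evaluating step by step (a_0 = 1):
  n = 1: D(1) = 1(1 + 5/2) = 7/2; numerator = -2(1) = -2; a_1 = (-2)/(7/2) = -4/7
  n = 2: D(2) = 2(2 + 5/2) = 9; numerator = -2(-4/7) - 3(1) = -13/7; a_2 = (-13/7)/(9) = -13/63
  n = 3: D(3) = 3(3 + 5/2) = 33/2; numerator = -2(-13/63) - 3(-4/7) = 134/63; a_3 = (134/63)/(33/2) = 268/2079
  n = 4: D(4) = 4(4 + 5/2) = 26; numerator = -2(268/2079) - 3(-13/63) = 751/2079; a_4 = (751/2079)/(26) = 751/54054

r = 7/4; a_0 = 1; a_1 = -4/7; a_2 = -13/63; a_3 = 268/2079; a_4 = 751/54054


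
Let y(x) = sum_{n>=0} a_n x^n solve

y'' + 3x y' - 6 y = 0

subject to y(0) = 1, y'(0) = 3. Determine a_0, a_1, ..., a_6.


Ansatz: y(x) = sum_{n>=0} a_n x^n, so y'(x) = sum_{n>=1} n a_n x^(n-1) and y''(x) = sum_{n>=2} n(n-1) a_n x^(n-2).
Substitute into P(x) y'' + Q(x) y' + R(x) y = 0 with P(x) = 1, Q(x) = 3x, R(x) = -6, and match powers of x.
Initial conditions: a_0 = 1, a_1 = 3.
Setting the coefficient of each power of x to zero and solving order by order (substituting the coefficients already found):
  x^0: 2 a_2 - 6 a_0 = 0  ->  2 a_2 = 6 a_0 = 6  ->  a_2 = 3
  x^1: 6 a_3 - 3 a_1 = 0  ->  6 a_3 = 3 a_1 = 9  ->  a_3 = 3/2
  x^2: 12 a_4 = 0  ->  a_4 = 0
  x^3: 20 a_5 + 3 a_3 = 0  ->  20 a_5 = -3 a_3 = -9/2  ->  a_5 = -9/40
  x^4: 30 a_6 + 6 a_4 = 0  ->  30 a_6 = -6 a_4 = 0  ->  a_6 = 0
Truncated series: y(x) = 1 + 3 x + 3 x^2 + (3/2) x^3 - (9/40) x^5 + O(x^7).

a_0 = 1; a_1 = 3; a_2 = 3; a_3 = 3/2; a_4 = 0; a_5 = -9/40; a_6 = 0


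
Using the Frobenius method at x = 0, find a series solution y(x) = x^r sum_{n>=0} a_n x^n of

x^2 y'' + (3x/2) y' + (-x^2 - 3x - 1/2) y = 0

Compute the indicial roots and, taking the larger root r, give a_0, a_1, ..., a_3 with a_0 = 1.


Write in Frobenius form y'' + (p(x)/x) y' + (q(x)/x^2) y = 0:
  p(x) = 3/2,  q(x) = -x^2 - 3x - 1/2.
Indicial equation: r(r-1) + (3/2) r + (-1/2) = 0 -> roots r_1 = 1/2, r_2 = -1.
Take r = r_1 = 1/2. Let y(x) = x^r sum_{n>=0} a_n x^n with a_0 = 1.
Substitute y = x^r sum a_n x^n and match x^{r+n}. The recurrence is
  D(n) a_n - 3 a_{n-1} - 1 a_{n-2} = 0,  where D(n) = (r+n)(r+n-1) + (3/2)(r+n) + (-1/2).
  a_n = [3 a_{n-1} + 1 a_{n-2}] / D(n).
Since the indicial polynomial factors as (r - r_1)(r - r_2), D(n) = (r_1 + n - r_1)(r_1 + n - r_2) = n(n + 3/2).
Evaluating step by step (a_0 = 1):
  n = 1: D(1) = 1(1 + 3/2) = 5/2; numerator = 3(1) = 3; a_1 = (3)/(5/2) = 6/5
  n = 2: D(2) = 2(2 + 3/2) = 7; numerator = 3(6/5) + 1(1) = 23/5; a_2 = (23/5)/(7) = 23/35
  n = 3: D(3) = 3(3 + 3/2) = 27/2; numerator = 3(23/35) + 1(6/5) = 111/35; a_3 = (111/35)/(27/2) = 74/315

r = 1/2; a_0 = 1; a_1 = 6/5; a_2 = 23/35; a_3 = 74/315


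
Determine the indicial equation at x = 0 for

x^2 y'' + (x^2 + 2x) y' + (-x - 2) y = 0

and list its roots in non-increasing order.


Divide by x^2 to reach normal form y'' + P_1(x) y' + P_2(x) y = 0 with P_1(x) = 1 + 2/x and P_2(x) = -1/x - 2/x^2.
x = 0 is a singular point because the y'-coefficient 1 + 2/x has a pole at x = 0 and the y-coefficient -1/x - 2/x^2 has a pole at x = 0.
It is a regular singular point because x P_1(x) = p(x) = x + 2 and x^2 P_2(x) = q(x) = -x - 2 are polynomials, hence analytic at x = 0.
p(0) = 2,  q(0) = -2.
Indicial equation: r(r-1) + p(0) r + q(0) = 0, i.e. r^2 + (p(0) - 1) r + q(0) = 0, i.e. r^2 + 1 r - 2 = 0.
Discriminant: (1)^2 - 4(-2) = 9, so r = (-1 ± 3)/2.
Solving: r_1 = 1, r_2 = -2.

indicial: r^2 + 1 r - 2 = 0; roots r_1 = 1, r_2 = -2


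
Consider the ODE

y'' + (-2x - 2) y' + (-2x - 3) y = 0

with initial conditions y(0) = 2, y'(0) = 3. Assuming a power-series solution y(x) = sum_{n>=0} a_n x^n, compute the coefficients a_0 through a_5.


Ansatz: y(x) = sum_{n>=0} a_n x^n, so y'(x) = sum_{n>=1} n a_n x^(n-1) and y''(x) = sum_{n>=2} n(n-1) a_n x^(n-2).
Substitute into P(x) y'' + Q(x) y' + R(x) y = 0 with P(x) = 1, Q(x) = -2x - 2, R(x) = -2x - 3, and match powers of x.
Initial conditions: a_0 = 2, a_1 = 3.
Setting the coefficient of each power of x to zero and solving order by order (substituting the coefficients already found):
  x^0: 2 a_2 - 2 a_1 - 3 a_0 = 0  ->  2 a_2 = 2 a_1 + 3 a_0 = 12  ->  a_2 = 6
  x^1: 6 a_3 - 4 a_2 - 5 a_1 - 2 a_0 = 0  ->  6 a_3 = 4 a_2 + 5 a_1 + 2 a_0 = 43  ->  a_3 = 43/6
  x^2: 12 a_4 - 6 a_3 - 7 a_2 - 2 a_1 = 0  ->  12 a_4 = 6 a_3 + 7 a_2 + 2 a_1 = 91  ->  a_4 = 91/12
  x^3: 20 a_5 - 8 a_4 - 9 a_3 - 2 a_2 = 0  ->  20 a_5 = 8 a_4 + 9 a_3 + 2 a_2 = 823/6  ->  a_5 = 823/120
Truncated series: y(x) = 2 + 3 x + 6 x^2 + (43/6) x^3 + (91/12) x^4 + (823/120) x^5 + O(x^6).

a_0 = 2; a_1 = 3; a_2 = 6; a_3 = 43/6; a_4 = 91/12; a_5 = 823/120


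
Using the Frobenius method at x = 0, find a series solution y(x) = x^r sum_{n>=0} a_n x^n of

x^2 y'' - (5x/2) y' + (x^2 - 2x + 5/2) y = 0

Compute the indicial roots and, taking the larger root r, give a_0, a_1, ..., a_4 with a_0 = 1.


Write in Frobenius form y'' + (p(x)/x) y' + (q(x)/x^2) y = 0:
  p(x) = -5/2,  q(x) = x^2 - 2x + 5/2.
Indicial equation: r(r-1) + (-5/2) r + (5/2) = 0 -> roots r_1 = 5/2, r_2 = 1.
Take r = r_1 = 5/2. Let y(x) = x^r sum_{n>=0} a_n x^n with a_0 = 1.
Substitute y = x^r sum a_n x^n and match x^{r+n}. The recurrence is
  D(n) a_n - 2 a_{n-1} + 1 a_{n-2} = 0,  where D(n) = (r+n)(r+n-1) + (-5/2)(r+n) + (5/2).
  a_n = [2 a_{n-1} - 1 a_{n-2}] / D(n).
Since the indicial polynomial factors as (r - r_1)(r - r_2), D(n) = (r_1 + n - r_1)(r_1 + n - r_2) = n(n + 3/2).
Evaluating step by step (a_0 = 1):
  n = 1: D(1) = 1(1 + 3/2) = 5/2; numerator = 2(1) = 2; a_1 = (2)/(5/2) = 4/5
  n = 2: D(2) = 2(2 + 3/2) = 7; numerator = 2(4/5) - 1(1) = 3/5; a_2 = (3/5)/(7) = 3/35
  n = 3: D(3) = 3(3 + 3/2) = 27/2; numerator = 2(3/35) - 1(4/5) = -22/35; a_3 = (-22/35)/(27/2) = -44/945
  n = 4: D(4) = 4(4 + 3/2) = 22; numerator = 2(-44/945) - 1(3/35) = -169/945; a_4 = (-169/945)/(22) = -169/20790

r = 5/2; a_0 = 1; a_1 = 4/5; a_2 = 3/35; a_3 = -44/945; a_4 = -169/20790


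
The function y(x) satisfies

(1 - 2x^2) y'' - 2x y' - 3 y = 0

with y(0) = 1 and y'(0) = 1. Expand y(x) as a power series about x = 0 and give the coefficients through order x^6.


Ansatz: y(x) = sum_{n>=0} a_n x^n, so y'(x) = sum_{n>=1} n a_n x^(n-1) and y''(x) = sum_{n>=2} n(n-1) a_n x^(n-2).
Substitute into P(x) y'' + Q(x) y' + R(x) y = 0 with P(x) = 1 - 2x^2, Q(x) = -2x, R(x) = -3, and match powers of x.
Initial conditions: a_0 = 1, a_1 = 1.
Setting the coefficient of each power of x to zero and solving order by order (substituting the coefficients already found):
  x^0: 2 a_2 - 3 a_0 = 0  ->  2 a_2 = 3 a_0 = 3  ->  a_2 = 3/2
  x^1: 6 a_3 - 5 a_1 = 0  ->  6 a_3 = 5 a_1 = 5  ->  a_3 = 5/6
  x^2: 12 a_4 - 11 a_2 = 0  ->  12 a_4 = 11 a_2 = 33/2  ->  a_4 = 11/8
  x^3: 20 a_5 - 21 a_3 = 0  ->  20 a_5 = 21 a_3 = 35/2  ->  a_5 = 7/8
  x^4: 30 a_6 - 35 a_4 = 0  ->  30 a_6 = 35 a_4 = 385/8  ->  a_6 = 77/48
Truncated series: y(x) = 1 + x + (3/2) x^2 + (5/6) x^3 + (11/8) x^4 + (7/8) x^5 + (77/48) x^6 + O(x^7).

a_0 = 1; a_1 = 1; a_2 = 3/2; a_3 = 5/6; a_4 = 11/8; a_5 = 7/8; a_6 = 77/48


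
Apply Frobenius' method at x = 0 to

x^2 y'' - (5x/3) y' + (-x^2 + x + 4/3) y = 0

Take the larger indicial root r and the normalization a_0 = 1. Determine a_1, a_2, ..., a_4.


Write in Frobenius form y'' + (p(x)/x) y' + (q(x)/x^2) y = 0:
  p(x) = -5/3,  q(x) = -x^2 + x + 4/3.
Indicial equation: r(r-1) + (-5/3) r + (4/3) = 0 -> roots r_1 = 2, r_2 = 2/3.
Take r = r_1 = 2. Let y(x) = x^r sum_{n>=0} a_n x^n with a_0 = 1.
Substitute y = x^r sum a_n x^n and match x^{r+n}. The recurrence is
  D(n) a_n + 1 a_{n-1} - 1 a_{n-2} = 0,  where D(n) = (r+n)(r+n-1) + (-5/3)(r+n) + (4/3).
  a_n = [-1 a_{n-1} + 1 a_{n-2}] / D(n).
Since the indicial polynomial factors as (r - r_1)(r - r_2), D(n) = (r_1 + n - r_1)(r_1 + n - r_2) = n(n + 4/3).
Evaluating step by step (a_0 = 1):
  n = 1: D(1) = 1(1 + 4/3) = 7/3; numerator = -1(1) = -1; a_1 = (-1)/(7/3) = -3/7
  n = 2: D(2) = 2(2 + 4/3) = 20/3; numerator = -1(-3/7) + 1(1) = 10/7; a_2 = (10/7)/(20/3) = 3/14
  n = 3: D(3) = 3(3 + 4/3) = 13; numerator = -1(3/14) + 1(-3/7) = -9/14; a_3 = (-9/14)/(13) = -9/182
  n = 4: D(4) = 4(4 + 4/3) = 64/3; numerator = -1(-9/182) + 1(3/14) = 24/91; a_4 = (24/91)/(64/3) = 9/728

r = 2; a_0 = 1; a_1 = -3/7; a_2 = 3/14; a_3 = -9/182; a_4 = 9/728


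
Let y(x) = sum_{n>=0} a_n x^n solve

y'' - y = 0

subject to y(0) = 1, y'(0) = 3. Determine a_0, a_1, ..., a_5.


Ansatz: y(x) = sum_{n>=0} a_n x^n, so y'(x) = sum_{n>=1} n a_n x^(n-1) and y''(x) = sum_{n>=2} n(n-1) a_n x^(n-2).
Substitute into P(x) y'' + Q(x) y' + R(x) y = 0 with P(x) = 1, Q(x) = 0, R(x) = -1, and match powers of x.
Initial conditions: a_0 = 1, a_1 = 3.
Setting the coefficient of each power of x to zero and solving order by order (substituting the coefficients already found):
  x^0: 2 a_2 - a_0 = 0  ->  2 a_2 = a_0 = 1  ->  a_2 = 1/2
  x^1: 6 a_3 - a_1 = 0  ->  6 a_3 = a_1 = 3  ->  a_3 = 1/2
  x^2: 12 a_4 - a_2 = 0  ->  12 a_4 = a_2 = 1/2  ->  a_4 = 1/24
  x^3: 20 a_5 - a_3 = 0  ->  20 a_5 = a_3 = 1/2  ->  a_5 = 1/40
Truncated series: y(x) = 1 + 3 x + (1/2) x^2 + (1/2) x^3 + (1/24) x^4 + (1/40) x^5 + O(x^6).

a_0 = 1; a_1 = 3; a_2 = 1/2; a_3 = 1/2; a_4 = 1/24; a_5 = 1/40


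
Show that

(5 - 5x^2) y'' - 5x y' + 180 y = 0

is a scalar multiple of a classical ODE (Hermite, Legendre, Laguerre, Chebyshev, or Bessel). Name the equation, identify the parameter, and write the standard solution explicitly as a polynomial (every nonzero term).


All three coefficients share the factor 5; dividing through by 5 gives  (1 - x^2) y'' - x y' + 36 y = 0.
This matches the Chebyshev equation (1 - x^2) y'' - x y' + n^2 y = 0 (note the -x y' term, not -2x y') with n^2 = 36, so n = 6; the polynomial solution is T_6(x).
With y = sum_k a_k x^k, matching x^k gives (k+2)(k+1) a_{k+2} = (k^2 - n^2) a_k = (k - 6)(k + 6) a_k. The right side vanishes at k = 6, so the series with the parity of 6 terminates at degree 6.
Standard normalization: leading coefficient of T_n is 2^(n-1), so a_6 = 2^5 = 32. Work downward with a_k = (k+1)(k+2) a_{k+2} / ((k - 6)(k + 6)):
  a_4 = (5)(6)(32) / ((4 - 6)(4 + 6)) = 960/(-20) = -48
  a_2 = (3)(4)(-48) / ((2 - 6)(2 + 6)) = -576/(-32) = 18
  a_0 = (1)(2)(18) / ((0 - 6)(0 + 6)) = 36/(-36) = -1
Hence T_6(x) = 32 x^6 - 48 x^4 + 18 x^2 - 1.

T_6(x); series = 32 x^6 - 48 x^4 + 18 x^2 - 1


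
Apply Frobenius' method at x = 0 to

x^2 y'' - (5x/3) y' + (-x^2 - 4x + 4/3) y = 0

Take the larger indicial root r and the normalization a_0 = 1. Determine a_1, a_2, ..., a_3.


Write in Frobenius form y'' + (p(x)/x) y' + (q(x)/x^2) y = 0:
  p(x) = -5/3,  q(x) = -x^2 - 4x + 4/3.
Indicial equation: r(r-1) + (-5/3) r + (4/3) = 0 -> roots r_1 = 2, r_2 = 2/3.
Take r = r_1 = 2. Let y(x) = x^r sum_{n>=0} a_n x^n with a_0 = 1.
Substitute y = x^r sum a_n x^n and match x^{r+n}. The recurrence is
  D(n) a_n - 4 a_{n-1} - 1 a_{n-2} = 0,  where D(n) = (r+n)(r+n-1) + (-5/3)(r+n) + (4/3).
  a_n = [4 a_{n-1} + 1 a_{n-2}] / D(n).
Since the indicial polynomial factors as (r - r_1)(r - r_2), D(n) = (r_1 + n - r_1)(r_1 + n - r_2) = n(n + 4/3).
Evaluating step by step (a_0 = 1):
  n = 1: D(1) = 1(1 + 4/3) = 7/3; numerator = 4(1) = 4; a_1 = (4)/(7/3) = 12/7
  n = 2: D(2) = 2(2 + 4/3) = 20/3; numerator = 4(12/7) + 1(1) = 55/7; a_2 = (55/7)/(20/3) = 33/28
  n = 3: D(3) = 3(3 + 4/3) = 13; numerator = 4(33/28) + 1(12/7) = 45/7; a_3 = (45/7)/(13) = 45/91

r = 2; a_0 = 1; a_1 = 12/7; a_2 = 33/28; a_3 = 45/91


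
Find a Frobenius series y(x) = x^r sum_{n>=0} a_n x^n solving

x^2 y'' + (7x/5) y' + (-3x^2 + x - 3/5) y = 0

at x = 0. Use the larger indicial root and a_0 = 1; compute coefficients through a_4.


Write in Frobenius form y'' + (p(x)/x) y' + (q(x)/x^2) y = 0:
  p(x) = 7/5,  q(x) = -3x^2 + x - 3/5.
Indicial equation: r(r-1) + (7/5) r + (-3/5) = 0 -> roots r_1 = 3/5, r_2 = -1.
Take r = r_1 = 3/5. Let y(x) = x^r sum_{n>=0} a_n x^n with a_0 = 1.
Substitute y = x^r sum a_n x^n and match x^{r+n}. The recurrence is
  D(n) a_n + 1 a_{n-1} - 3 a_{n-2} = 0,  where D(n) = (r+n)(r+n-1) + (7/5)(r+n) + (-3/5).
  a_n = [-1 a_{n-1} + 3 a_{n-2}] / D(n).
Since the indicial polynomial factors as (r - r_1)(r - r_2), D(n) = (r_1 + n - r_1)(r_1 + n - r_2) = n(n + 8/5).
Evaluating step by step (a_0 = 1):
  n = 1: D(1) = 1(1 + 8/5) = 13/5; numerator = -1(1) = -1; a_1 = (-1)/(13/5) = -5/13
  n = 2: D(2) = 2(2 + 8/5) = 36/5; numerator = -1(-5/13) + 3(1) = 44/13; a_2 = (44/13)/(36/5) = 55/117
  n = 3: D(3) = 3(3 + 8/5) = 69/5; numerator = -1(55/117) + 3(-5/13) = -190/117; a_3 = (-190/117)/(69/5) = -950/8073
  n = 4: D(4) = 4(4 + 8/5) = 112/5; numerator = -1(-950/8073) + 3(55/117) = 12335/8073; a_4 = (12335/8073)/(112/5) = 61675/904176

r = 3/5; a_0 = 1; a_1 = -5/13; a_2 = 55/117; a_3 = -950/8073; a_4 = 61675/904176


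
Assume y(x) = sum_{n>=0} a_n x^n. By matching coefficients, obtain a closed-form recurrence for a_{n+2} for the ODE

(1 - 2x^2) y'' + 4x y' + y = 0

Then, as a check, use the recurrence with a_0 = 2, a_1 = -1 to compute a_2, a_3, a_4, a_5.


Substitute y = sum_n a_n x^n.
(1 - 2 x^2) y'' contributes (n+2)(n+1) a_{n+2} - 2 n(n-1) a_n at x^n.
4 x y'(x) contributes 4 n a_n at x^n.
y(x) contributes 1 a_n at x^n.
Matching x^n: (n+2)(n+1) a_{n+2} + (-2 n(n-1) + 4 n + 1) a_n = 0.
Thus a_{n+2} = (2 n(n-1) - 4 n - 1) / ((n+1)(n+2)) * a_n.

Check with a_0 = 2, a_1 = -1 (apply the recurrence for n = 0, 1, 2, 3): a_0 = 2, a_1 = -1, a_2 = -1, a_3 = 5/6, a_4 = 5/12, a_5 = -1/24.

a_(n+2) = (2 n(n-1) - 4 n - 1) / ((n+1)(n+2)) * a_n; check: a_0 = 2, a_1 = -1, a_2 = -1, a_3 = 5/6, a_4 = 5/12, a_5 = -1/24


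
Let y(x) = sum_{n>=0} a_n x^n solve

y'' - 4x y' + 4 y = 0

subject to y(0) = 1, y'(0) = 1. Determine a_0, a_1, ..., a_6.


Ansatz: y(x) = sum_{n>=0} a_n x^n, so y'(x) = sum_{n>=1} n a_n x^(n-1) and y''(x) = sum_{n>=2} n(n-1) a_n x^(n-2).
Substitute into P(x) y'' + Q(x) y' + R(x) y = 0 with P(x) = 1, Q(x) = -4x, R(x) = 4, and match powers of x.
Initial conditions: a_0 = 1, a_1 = 1.
Setting the coefficient of each power of x to zero and solving order by order (substituting the coefficients already found):
  x^0: 2 a_2 + 4 a_0 = 0  ->  2 a_2 = -4 a_0 = -4  ->  a_2 = -2
  x^1: 6 a_3 = 0  ->  a_3 = 0
  x^2: 12 a_4 - 4 a_2 = 0  ->  12 a_4 = 4 a_2 = -8  ->  a_4 = -2/3
  x^3: 20 a_5 - 8 a_3 = 0  ->  20 a_5 = 8 a_3 = 0  ->  a_5 = 0
  x^4: 30 a_6 - 12 a_4 = 0  ->  30 a_6 = 12 a_4 = -8  ->  a_6 = -4/15
Truncated series: y(x) = 1 + x - 2 x^2 - (2/3) x^4 - (4/15) x^6 + O(x^7).

a_0 = 1; a_1 = 1; a_2 = -2; a_3 = 0; a_4 = -2/3; a_5 = 0; a_6 = -4/15


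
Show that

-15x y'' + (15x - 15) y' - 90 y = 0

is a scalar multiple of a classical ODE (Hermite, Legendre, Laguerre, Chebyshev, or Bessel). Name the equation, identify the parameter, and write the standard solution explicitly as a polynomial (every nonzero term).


All three coefficients share the factor -15; dividing through by -15 gives  x y'' + (1 - x) y' + 6 y = 0.
This matches the Laguerre equation x y'' + (1 - x) y' + n y = 0 with n = 6; the polynomial solution is L_6(x).
With y = sum_k a_k x^k, matching x^k gives (k+1)k a_{k+1} + (k+1) a_{k+1} - k a_k + n a_k = 0, i.e. (k+1)^2 a_{k+1} = (k - n) a_k = (k - 6) a_k. The right side vanishes at k = 6, so the series terminates at degree 6.
Standard normalization L_n(0) = 1 gives a_0 = 1. Work upward with a_{k+1} = (k - 6) a_k / (k+1)^2:
  a_1 = (0 - 6)(1) / 1^2 = -6/1 = -6
  a_2 = (1 - 6)(-6) / 2^2 = 30/4 = 15/2
  a_3 = (2 - 6)(15/2) / 3^2 = -30/9 = -10/3
  a_4 = (3 - 6)(-10/3) / 4^2 = 10/16 = 5/8
  a_5 = (4 - 6)(5/8) / 5^2 = (-5/4)/25 = -1/20
  a_6 = (5 - 6)(-1/20) / 6^2 = (1/20)/36 = 1/720
Hence L_6(x) = x^6/720 - x^5/20 + 5 x^4/8 - 10 x^3/3 + 15 x^2/2 - 6 x + 1.

L_6(x); series = x^6/720 - x^5/20 + 5 x^4/8 - 10 x^3/3 + 15 x^2/2 - 6 x + 1


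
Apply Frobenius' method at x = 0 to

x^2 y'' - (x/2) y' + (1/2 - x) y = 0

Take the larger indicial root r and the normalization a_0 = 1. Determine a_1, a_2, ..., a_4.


Write in Frobenius form y'' + (p(x)/x) y' + (q(x)/x^2) y = 0:
  p(x) = -1/2,  q(x) = 1/2 - x.
Indicial equation: r(r-1) + (-1/2) r + (1/2) = 0 -> roots r_1 = 1, r_2 = 1/2.
Take r = r_1 = 1. Let y(x) = x^r sum_{n>=0} a_n x^n with a_0 = 1.
Substitute y = x^r sum a_n x^n and match x^{r+n}. The recurrence is
  D(n) a_n - 1 a_{n-1} = 0,  where D(n) = (r+n)(r+n-1) + (-1/2)(r+n) + (1/2).
  a_n = 1 / D(n) * a_{n-1}.
Since the indicial polynomial factors as (r - r_1)(r - r_2), D(n) = (r_1 + n - r_1)(r_1 + n - r_2) = n(n + 1/2).
Evaluating step by step (a_0 = 1):
  n = 1: D(1) = 1(1 + 1/2) = 3/2; numerator = 1(1) = 1; a_1 = (1)/(3/2) = 2/3
  n = 2: D(2) = 2(2 + 1/2) = 5; numerator = 1(2/3) = 2/3; a_2 = (2/3)/(5) = 2/15
  n = 3: D(3) = 3(3 + 1/2) = 21/2; numerator = 1(2/15) = 2/15; a_3 = (2/15)/(21/2) = 4/315
  n = 4: D(4) = 4(4 + 1/2) = 18; numerator = 1(4/315) = 4/315; a_4 = (4/315)/(18) = 2/2835

r = 1; a_0 = 1; a_1 = 2/3; a_2 = 2/15; a_3 = 4/315; a_4 = 2/2835


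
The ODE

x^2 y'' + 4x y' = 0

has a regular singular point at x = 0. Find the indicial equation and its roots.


Divide by x^2 to reach normal form y'' + P_1(x) y' + P_2(x) y = 0 with P_1(x) = 4/x and P_2(x) = 0.
x = 0 is a singular point because the y'-coefficient 4/x has a pole at x = 0.
It is a regular singular point because x P_1(x) = p(x) = 4 and x^2 P_2(x) = q(x) = 0 are polynomials, hence analytic at x = 0.
p(0) = 4,  q(0) = 0.
Indicial equation: r(r-1) + p(0) r + q(0) = 0, i.e. r^2 + (p(0) - 1) r + q(0) = 0, i.e. r^2 + 3 r = 0.
Discriminant: (3)^2 - 4(0) = 9, so r = (-3 ± 3)/2.
Solving: r_1 = 0, r_2 = -3.

indicial: r^2 + 3 r = 0; roots r_1 = 0, r_2 = -3


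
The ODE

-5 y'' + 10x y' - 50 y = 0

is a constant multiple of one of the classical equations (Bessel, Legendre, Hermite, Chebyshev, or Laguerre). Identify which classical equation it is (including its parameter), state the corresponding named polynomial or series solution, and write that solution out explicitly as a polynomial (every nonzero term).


All three coefficients share the factor -5; dividing through by -5 gives  y'' - 2x y' + 10 y = 0.
This matches the Hermite equation y'' - 2x y' + 2n y = 0 with 2n = 10, so n = 5; the polynomial solution is H_5(x).
With y = sum_k a_k x^k, matching x^k gives (k+2)(k+1) a_{k+2} = 2(k - n) a_k = 2(k - 5) a_k. The right side vanishes at k = 5, so the series with the parity of 5 terminates at degree 5.
Standard normalization: leading coefficient of H_n is 2^n, so a_5 = 2^5 = 32. Work downward with a_k = (k+1)(k+2) a_{k+2} / (2(k - n)):
  a_3 = (4)(5)(32) / (2(3 - 5)) = 640/(-4) = -160
  a_1 = (2)(3)(-160) / (2(1 - 5)) = -960/(-8) = 120
Hence H_5(x) = 32 x^5 - 160 x^3 + 120 x.

H_5(x); series = 32 x^5 - 160 x^3 + 120 x


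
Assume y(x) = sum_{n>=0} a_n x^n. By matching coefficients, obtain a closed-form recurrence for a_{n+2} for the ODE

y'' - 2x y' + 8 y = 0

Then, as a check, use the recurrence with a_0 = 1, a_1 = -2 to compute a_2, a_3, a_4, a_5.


Substitute y = sum_n a_n x^n.
y''(x) has coefficient (n+2)(n+1) a_{n+2} at x^n;
-2 x y'(x) has coefficient -2 n a_n at x^n (shift);
8 y(x) has coefficient 8 a_n at x^n.
Matching x^n: (n+2)(n+1) a_{n+2} + (-2n + 8) a_n = 0.
Thus a_{n+2} = (2n - 8) / ((n+1)(n+2)) * a_n.

Check with a_0 = 1, a_1 = -2 (apply the recurrence for n = 0, 1, 2, 3): a_0 = 1, a_1 = -2, a_2 = -4, a_3 = 2, a_4 = 4/3, a_5 = -1/5.

a_(n+2) = (2n - 8) / ((n+1)(n+2)) * a_n; check: a_0 = 1, a_1 = -2, a_2 = -4, a_3 = 2, a_4 = 4/3, a_5 = -1/5


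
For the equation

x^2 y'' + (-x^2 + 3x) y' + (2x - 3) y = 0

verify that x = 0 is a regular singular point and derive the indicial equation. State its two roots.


Divide by x^2 to reach normal form y'' + P_1(x) y' + P_2(x) y = 0 with P_1(x) = -1 + 3/x and P_2(x) = 2/x - 3/x^2.
x = 0 is a singular point because the y'-coefficient -1 + 3/x has a pole at x = 0 and the y-coefficient 2/x - 3/x^2 has a pole at x = 0.
It is a regular singular point because x P_1(x) = p(x) = 3 - x and x^2 P_2(x) = q(x) = 2x - 3 are polynomials, hence analytic at x = 0.
p(0) = 3,  q(0) = -3.
Indicial equation: r(r-1) + p(0) r + q(0) = 0, i.e. r^2 + (p(0) - 1) r + q(0) = 0, i.e. r^2 + 2 r - 3 = 0.
Discriminant: (2)^2 - 4(-3) = 16, so r = (-2 ± 4)/2.
Solving: r_1 = 1, r_2 = -3.

indicial: r^2 + 2 r - 3 = 0; roots r_1 = 1, r_2 = -3
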